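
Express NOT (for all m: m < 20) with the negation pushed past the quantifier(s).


¬(for all x: φ) = there exists x: ¬φ, and ¬(there exists x: φ) = for all x: ¬φ.
Apply to the universal statement.

there exists m: NOT(m < 20)


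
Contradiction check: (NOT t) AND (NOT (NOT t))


Truth table over {t}:
t | φ
-----
F | F
T | F
Every row is false.

Yes, it is a contradiction.


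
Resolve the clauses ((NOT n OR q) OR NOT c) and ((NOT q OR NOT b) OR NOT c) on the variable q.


The clauses contain complementary literals q and NOTq.
Resolution eliminates this pair and disjoins the remaining literals (merging duplicates).

((NOT n OR NOT c) OR NOT b)


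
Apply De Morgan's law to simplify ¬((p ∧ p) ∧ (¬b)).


De Morgan: the negation of a conjunction is the disjunction of the negations.
Distribute ¬ across ∧, flipping it to ∨, and negate each literal.

((¬p) ∨ (¬p)) ∨ b


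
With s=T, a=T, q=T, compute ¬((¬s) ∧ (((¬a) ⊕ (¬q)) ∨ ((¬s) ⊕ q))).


Substitute s=T, a=T, q=T:
¬s = F
¬a = F
¬q = F
(¬a) ⊕ (¬q) = F ⊕ F = F
¬s = F
(¬s) ⊕ q = F ⊕ T = T
((¬a) ⊕ (¬q)) ∨ ((¬s) ⊕ q) = F ∨ T = T
(¬s) ∧ (((¬a) ⊕ (¬q)) ∨ ((¬s) ⊕ q)) = F ∧ T = F
¬((¬s) ∧ (((¬a) ⊕ (¬q)) ∨ ((¬s) ⊕ q))) = T

T


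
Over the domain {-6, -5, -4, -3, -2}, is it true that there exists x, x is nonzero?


Evaluate the predicate on each element: -6:T, -5:T, -4:T, -3:T, -2:T.
Witness x = -6 satisfies the predicate.

T


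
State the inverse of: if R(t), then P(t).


The inverse of (P → Q) is (¬P → ¬Q). It is equivalent to the converse, not to the original.
Here P = 'R(t)' and Q = 'P(t)'.

If not (R(t)), then not (P(t)).


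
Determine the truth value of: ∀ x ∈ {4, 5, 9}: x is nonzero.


Evaluate the predicate on each element: 4:T, 5:T, 9:T.
Every element satisfies the predicate.

T


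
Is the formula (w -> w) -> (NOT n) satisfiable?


Search for a satisfying assignment over {n, w}.
Try n=F, w=F: the formula evaluates to T.
A satisfying assignment exists.

Satisfiable.


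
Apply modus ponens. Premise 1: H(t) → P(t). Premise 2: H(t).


Modus ponens: from (P → Q) and P, infer Q.
P = 'H(t)' is asserted, and P → Q holds, so Q follows.

P(t).


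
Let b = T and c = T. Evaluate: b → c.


Implication is false only when antecedent is true and consequent is false.
Substitute: b=T, c=T.
T → T evaluates to T.

T


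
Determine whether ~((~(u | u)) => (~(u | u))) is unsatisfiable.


Truth table over {u}:
u | φ
-----
False | False
True | False
Every row is false.

Yes, it is a contradiction.


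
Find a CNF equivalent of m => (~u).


Step 1: Rewrite m → (¬u) as ¬m ∨ (¬u).

(~m) | (~u)


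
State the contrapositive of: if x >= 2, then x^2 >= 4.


The contrapositive of (P → Q) is (¬Q → ¬P); it is logically equivalent to the original.
Here P = 'x >= 2' and Q = 'x^2 >= 4'.

If not (x^2 >= 4), then not (x >= 2).


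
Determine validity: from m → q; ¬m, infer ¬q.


This is denying the antecedent (fallacy). There exist truth assignments where the premises are all true but the conclusion is false.

Invalid.


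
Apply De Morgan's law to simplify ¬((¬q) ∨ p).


De Morgan: the negation of a disjunction is the conjunction of the negations.
Distribute ¬ across ∨, flipping it to ∧, and negate each literal.

q ∧ (¬p)


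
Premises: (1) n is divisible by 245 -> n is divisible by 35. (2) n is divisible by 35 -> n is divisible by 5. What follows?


Hypothetical syllogism: from (P → Q) and (Q → R), infer (P → R).
Chain the two implications through the shared middle term 'n is divisible by 35'.

n is divisible by 245 -> n is divisible by 5


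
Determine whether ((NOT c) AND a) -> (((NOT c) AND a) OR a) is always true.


Build the truth table over {a, c}:
a | c | φ
---------
F | F | T
T | F | T
F | T | T
T | T | T
Every row evaluates to true.

Yes, it is a tautology.


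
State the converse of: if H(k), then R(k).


The converse of (P → Q) is (Q → P). It is not in general equivalent to the original.
Here P = 'H(k)' and Q = 'R(k)'.

If R(k), then H(k).


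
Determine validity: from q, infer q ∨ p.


This matches the form of disjunction introduction: the conclusion follows in every model of the premises.

Valid.


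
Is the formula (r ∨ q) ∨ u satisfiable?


Search for a satisfying assignment over {q, r, u}.
Try q=T, r=F, u=F: the formula evaluates to T.
A satisfying assignment exists.

Satisfiable.


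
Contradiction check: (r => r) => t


Truth table over {r, t}:
r | t | φ
---------
False | False | False
True | False | False
False | True | True
True | True | True
Satisfying assignment at row 3: r=False, t=True gives True.

No, it is not a contradiction.


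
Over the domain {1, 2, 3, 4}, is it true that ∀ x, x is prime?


Evaluate the predicate on each element: 1:F, 2:T, 3:T, 4:F.
Counterexample x = 1 fails the predicate.

F


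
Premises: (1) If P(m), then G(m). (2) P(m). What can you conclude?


Modus ponens: from (P → Q) and P, infer Q.
P = 'P(m)' is asserted, and P → Q holds, so Q follows.

G(m).


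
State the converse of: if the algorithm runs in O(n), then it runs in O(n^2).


The converse of (P → Q) is (Q → P). It is not in general equivalent to the original.
Here P = 'the algorithm runs in O(n)' and Q = 'it runs in O(n^2)'.

If it runs in O(n^2), then the algorithm runs in O(n).


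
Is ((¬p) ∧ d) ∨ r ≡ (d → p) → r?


Compare truth tables:
d | p | r | φ | ψ
-----------------
F | F | F | F | F
T | F | F | T | T
F | T | F | F | F
T | T | F | F | F
F | F | T | T | T
T | F | T | T | T
F | T | T | T | T
T | T | T | T | T
The columns φ and ψ agree on every row.

Yes, they are logically equivalent.


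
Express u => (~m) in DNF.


Step 1: Rewrite u → (¬m) as ¬u ∨ (¬m).

(~u) | (~m)


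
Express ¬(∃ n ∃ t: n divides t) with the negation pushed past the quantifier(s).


Negation flips each quantifier (∀↔∃) and negates the inner predicate.
¬(∃ n ∃ t: φ) = ∀ n ∀ t: ¬φ.

∀ n ∀ t: ¬(n divides t)


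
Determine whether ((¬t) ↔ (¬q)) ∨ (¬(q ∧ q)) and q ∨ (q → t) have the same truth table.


Compare truth tables:
q | t | φ | ψ
-------------
F | F | T | T
T | F | F | T
F | T | T | T
T | T | T | T
They differ at row 2 (q=T, t=F): φ=F but ψ=T.

No, they are not logically equivalent.


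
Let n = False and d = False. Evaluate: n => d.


Implication is false only when antecedent is true and consequent is false.
Substitute: n=False, d=False.
False => False evaluates to True.

True


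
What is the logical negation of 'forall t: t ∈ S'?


¬(forall x: φ) = exists x: ¬φ, and ¬(exists x: φ) = forall x: ¬φ.
Apply to the universal statement.

exists t: ~(t ∈ S)


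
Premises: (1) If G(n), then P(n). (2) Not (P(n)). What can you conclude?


Modus tollens: from (P → Q) and ¬Q, infer ¬P.
Q = 'P(n)' is denied; since P → Q, P must also fail.

Not (G(n)).


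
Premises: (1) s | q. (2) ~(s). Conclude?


Disjunctive syllogism: from (P ∨ Q) and ¬P, infer Q.
One disjunct, 's', is ruled out; the other must hold.

q


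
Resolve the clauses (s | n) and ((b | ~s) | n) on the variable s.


The clauses contain complementary literals s and ~s.
Resolution eliminates this pair and disjoins the remaining literals (merging duplicates).

(n | b)


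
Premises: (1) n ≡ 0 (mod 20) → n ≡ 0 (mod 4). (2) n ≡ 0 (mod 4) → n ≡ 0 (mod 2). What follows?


Hypothetical syllogism: from (P → Q) and (Q → R), infer (P → R).
Chain the two implications through the shared middle term 'n ≡ 0 (mod 4)'.

n ≡ 0 (mod 20) → n ≡ 0 (mod 2)


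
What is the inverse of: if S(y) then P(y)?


The inverse of (P → Q) is (¬P → ¬Q). It is equivalent to the converse, not to the original.
Here P = 'S(y)' and Q = 'P(y)'.

If not (S(y)), then not (P(y)).


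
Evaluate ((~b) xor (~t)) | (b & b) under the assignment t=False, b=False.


Substitute t=False, b=False:
~b = True
~t = True
(~b) xor (~t) = True xor True = False
b & b = False & False = False
((~b) xor (~t)) | (b & b) = False | False = False

False


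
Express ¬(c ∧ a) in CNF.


Step 1: Apply De Morgan: ¬(c ∧ a) = ¬c ∨ ¬a.

(¬c) ∨ (¬a)


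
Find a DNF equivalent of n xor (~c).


Step 1: n ⊕ (¬c) is true exactly when they disagree: (n ∧ ¬(¬c)) ∨ (¬n ∧ (¬c)).
Step 2: Eliminate any double negations (¬¬X = X).

(n & c) | ((~n) & (~c))


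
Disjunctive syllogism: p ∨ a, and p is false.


Disjunctive syllogism: from (P ∨ Q) and ¬P, infer Q.
One disjunct, 'p', is ruled out; the other must hold.

a


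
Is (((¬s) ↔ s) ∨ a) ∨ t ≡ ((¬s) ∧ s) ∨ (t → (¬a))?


Compare truth tables:
a | s | t | φ | ψ
-----------------
F | F | F | F | T
T | F | F | T | T
F | T | F | F | T
T | T | F | T | T
F | F | T | T | T
T | F | T | T | F
F | T | T | T | T
T | T | T | T | F
They differ at row 1 (a=F, s=F, t=F): φ=F but ψ=T.

No, they are not logically equivalent.


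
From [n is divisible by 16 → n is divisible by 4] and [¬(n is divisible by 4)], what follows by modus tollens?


Modus tollens: from (P → Q) and ¬Q, infer ¬P.
Q = 'n is divisible by 4' is denied; since P → Q, P must also fail.

Not (n is divisible by 16).


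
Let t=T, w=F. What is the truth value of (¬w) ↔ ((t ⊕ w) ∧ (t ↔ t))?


Substitute t=T, w=F:
¬w = T
t ⊕ w = T ⊕ F = T
t ↔ t = T ↔ T = T
(t ⊕ w) ∧ (t ↔ t) = T ∧ T = T
(¬w) ↔ ((t ⊕ w) ∧ (t ↔ t)) = T ↔ T = T

T


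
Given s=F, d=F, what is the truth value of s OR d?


Disjunction is false only when both operands are false.
Substitute: s=F, d=F.
F OR F evaluates to F.

F


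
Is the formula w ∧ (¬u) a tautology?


Build the truth table over {u, w}:
u | w | φ
---------
F | F | F
T | F | F
F | T | T
T | T | F
Counterexample at row 1: with u=F, w=F, the formula is F.

No, it is not a tautology.


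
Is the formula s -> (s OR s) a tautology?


Build the truth table over {s}:
s | φ
-----
F | T
T | T
Every row evaluates to true.

Yes, it is a tautology.


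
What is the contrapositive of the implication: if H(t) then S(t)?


The contrapositive of (P → Q) is (¬Q → ¬P); it is logically equivalent to the original.
Here P = 'H(t)' and Q = 'S(t)'.

If not (S(t)), then not (H(t)).


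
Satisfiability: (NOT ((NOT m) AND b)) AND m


Search for a satisfying assignment over {b, m}.
Try b=F, m=T: the formula evaluates to T.
A satisfying assignment exists.

Satisfiable.


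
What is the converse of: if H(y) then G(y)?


The converse of (P → Q) is (Q → P). It is not in general equivalent to the original.
Here P = 'H(y)' and Q = 'G(y)'.

If G(y), then H(y).


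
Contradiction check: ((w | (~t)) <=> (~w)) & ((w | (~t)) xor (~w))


Truth table over {t, w}:
t | w | φ
---------
False | False | False
True | False | False
False | True | False
True | True | False
Every row is false.

Yes, it is a contradiction.


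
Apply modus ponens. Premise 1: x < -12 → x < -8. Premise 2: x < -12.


Modus ponens: from (P → Q) and P, infer Q.
P = 'x < -12' is asserted, and P → Q holds, so Q follows.

x < -8.


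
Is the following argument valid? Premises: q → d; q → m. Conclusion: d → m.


This is (no valid rule). There exist truth assignments where the premises are all true but the conclusion is false.

Invalid.


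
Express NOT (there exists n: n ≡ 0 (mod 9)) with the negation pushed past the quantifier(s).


¬(for all x: φ) = there exists x: ¬φ, and ¬(there exists x: φ) = for all x: ¬φ.
Apply to the existential statement.

for all n: NOT(n ≡ 0 (mod 9))


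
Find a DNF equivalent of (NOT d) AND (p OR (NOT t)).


Step 1: Distribute ∧ over ∨: (¬d) ∧ (p ∨ (¬t)) = ((¬d) ∧ p) ∨ ((¬d) ∧ (¬t)).

((NOT d) AND p) OR ((NOT d) AND (NOT t))


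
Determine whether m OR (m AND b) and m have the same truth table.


Compare truth tables:
b | m | φ | ψ
-------------
F | F | F | F
T | F | F | F
F | T | T | T
T | T | T | T
The columns φ and ψ agree on every row.

Yes, they are logically equivalent.


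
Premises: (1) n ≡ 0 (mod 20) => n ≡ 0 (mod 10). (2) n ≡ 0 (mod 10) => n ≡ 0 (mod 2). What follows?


Hypothetical syllogism: from (P → Q) and (Q → R), infer (P → R).
Chain the two implications through the shared middle term 'n ≡ 0 (mod 10)'.

n ≡ 0 (mod 20) => n ≡ 0 (mod 2)


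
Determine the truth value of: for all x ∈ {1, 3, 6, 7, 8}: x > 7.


Evaluate the predicate on each element: 1:F, 3:F, 6:F, 7:F, 8:T.
Counterexample x = 1 fails the predicate.

F


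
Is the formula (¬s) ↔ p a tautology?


Build the truth table over {p, s}:
p | s | φ
---------
F | F | F
T | F | T
F | T | T
T | T | F
Counterexample at row 1: with p=F, s=F, the formula is F.

No, it is not a tautology.


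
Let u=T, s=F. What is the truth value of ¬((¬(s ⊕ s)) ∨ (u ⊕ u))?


Substitute u=T, s=F:
s ⊕ s = F ⊕ F = F
¬(s ⊕ s) = T
u ⊕ u = T ⊕ T = F
(¬(s ⊕ s)) ∨ (u ⊕ u) = T ∨ F = T
¬((¬(s ⊕ s)) ∨ (u ⊕ u)) = F

F


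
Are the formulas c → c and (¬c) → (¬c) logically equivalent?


Compare truth tables:
c | φ | ψ
---------
F | T | T
T | T | T
The columns φ and ψ agree on every row.

Yes, they are logically equivalent.


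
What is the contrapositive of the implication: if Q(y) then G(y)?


The contrapositive of (P → Q) is (¬Q → ¬P); it is logically equivalent to the original.
Here P = 'Q(y)' and Q = 'G(y)'.

If not (G(y)), then not (Q(y)).


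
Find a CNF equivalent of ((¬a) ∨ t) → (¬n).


Step 1: Rewrite as ¬((¬a) ∨ t) ∨ (¬n) = (¬(¬a) ∧ ¬t) ∨ (¬n).
Step 2: Distribute ∨ over ∧.
Step 3: Eliminate any double negations (¬¬X = X).

(a ∨ (¬n)) ∧ ((¬t) ∨ (¬n))


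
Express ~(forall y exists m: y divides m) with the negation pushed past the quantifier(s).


Negation flips each quantifier (∀↔∃) and negates the inner predicate.
¬(forall y exists m: φ) = exists y forall m: ¬φ.

exists y forall m: ~(y divides m)


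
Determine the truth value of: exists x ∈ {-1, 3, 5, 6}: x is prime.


Evaluate the predicate on each element: -1:False, 3:True, 5:True, 6:False.
Witness x = 3 satisfies the predicate.

True


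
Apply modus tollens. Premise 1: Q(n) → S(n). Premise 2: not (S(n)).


Modus tollens: from (P → Q) and ¬Q, infer ¬P.
Q = 'S(n)' is denied; since P → Q, P must also fail.

Not (Q(n)).


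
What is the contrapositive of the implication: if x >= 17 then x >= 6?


The contrapositive of (P → Q) is (¬Q → ¬P); it is logically equivalent to the original.
Here P = 'x >= 17' and Q = 'x >= 6'.

If not (x >= 6), then not (x >= 17).


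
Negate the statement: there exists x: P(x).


¬(for all x: φ) = there exists x: ¬φ, and ¬(there exists x: φ) = for all x: ¬φ.
Apply to the existential statement.

for all x: NOT(P(x))


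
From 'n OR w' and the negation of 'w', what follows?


Disjunctive syllogism: from (P ∨ Q) and ¬P, infer Q.
One disjunct, 'w', is ruled out; the other must hold.

n


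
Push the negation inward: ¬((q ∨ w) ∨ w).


De Morgan: the negation of a disjunction is the conjunction of the negations.
Distribute ¬ across ∨, flipping it to ∧, and negate each literal.

((¬q) ∧ (¬w)) ∧ (¬w)


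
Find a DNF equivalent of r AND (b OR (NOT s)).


Step 1: Distribute ∧ over ∨: r ∧ (b ∨ (¬s)) = (r ∧ b) ∨ (r ∧ (¬s)).

(r AND b) OR (r AND (NOT s))


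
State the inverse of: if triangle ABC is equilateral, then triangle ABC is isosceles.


The inverse of (P → Q) is (¬P → ¬Q). It is equivalent to the converse, not to the original.
Here P = 'triangle ABC is equilateral' and Q = 'triangle ABC is isosceles'.

If not (triangle ABC is equilateral), then not (triangle ABC is isosceles).


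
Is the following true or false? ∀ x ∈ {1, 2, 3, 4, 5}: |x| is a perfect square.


Evaluate the predicate on each element: 1:T, 2:F, 3:F, 4:T, 5:F.
Counterexample x = 2 fails the predicate.

F


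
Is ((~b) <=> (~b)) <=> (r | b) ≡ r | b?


Compare truth tables:
b | r | φ | ψ
-------------
False | False | False | False
True | False | True | True
False | True | True | True
True | True | True | True
The columns φ and ψ agree on every row.

Yes, they are logically equivalent.


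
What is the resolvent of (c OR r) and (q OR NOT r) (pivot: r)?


The clauses contain complementary literals r and NOTr.
Resolution eliminates this pair and disjoins the remaining literals (merging duplicates).

(c OR q)


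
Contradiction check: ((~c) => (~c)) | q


Truth table over {c, q}:
c | q | φ
---------
False | False | True
True | False | True
False | True | True
True | True | True
Satisfying assignment at row 1: c=False, q=False gives True.

No, it is not a contradiction.


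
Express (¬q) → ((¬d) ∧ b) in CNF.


Step 1: Rewrite (¬q) → ((¬d) ∧ b) as ¬(¬q) ∨ ((¬d) ∧ b).
Step 2: Distribute ∨ over ∧.
Step 3: Eliminate any double negations (¬¬X = X).

(q ∨ (¬d)) ∧ (q ∨ b)


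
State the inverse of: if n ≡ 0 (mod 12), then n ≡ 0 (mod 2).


The inverse of (P → Q) is (¬P → ¬Q). It is equivalent to the converse, not to the original.
Here P = 'n ≡ 0 (mod 12)' and Q = 'n ≡ 0 (mod 2)'.

If not (n ≡ 0 (mod 12)), then not (n ≡ 0 (mod 2)).


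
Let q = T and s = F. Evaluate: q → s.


Implication is false only when antecedent is true and consequent is false.
Substitute: q=T, s=F.
T → F evaluates to F.

F


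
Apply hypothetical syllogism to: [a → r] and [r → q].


Hypothetical syllogism: from (P → Q) and (Q → R), infer (P → R).
Chain the two implications through the shared middle term 'r'.

a → q


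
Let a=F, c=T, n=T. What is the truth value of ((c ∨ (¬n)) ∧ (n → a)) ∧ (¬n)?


Substitute a=F, c=T, n=T:
¬n = F
c ∨ (¬n) = T ∨ F = T
n → a = T → F = F
(c ∨ (¬n)) ∧ (n → a) = T ∧ F = F
¬n = F
((c ∨ (¬n)) ∧ (n → a)) ∧ (¬n) = F ∧ F = F

F


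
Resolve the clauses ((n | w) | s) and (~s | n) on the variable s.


The clauses contain complementary literals s and ~s.
Resolution eliminates this pair and disjoins the remaining literals (merging duplicates).

(n | w)


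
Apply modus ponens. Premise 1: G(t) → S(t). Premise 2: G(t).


Modus ponens: from (P → Q) and P, infer Q.
P = 'G(t)' is asserted, and P → Q holds, so Q follows.

S(t).


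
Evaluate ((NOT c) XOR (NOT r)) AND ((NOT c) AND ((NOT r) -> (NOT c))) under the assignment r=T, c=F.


Substitute r=T, c=F:
NOT c = T
NOT r = F
(NOT c) XOR (NOT r) = T XOR F = T
NOT c = T
NOT r = F
NOT c = T
(NOT r) -> (NOT c) = F -> T = T
(NOT c) AND ((NOT r) -> (NOT c)) = T AND T = T
((NOT c) XOR (NOT r)) AND ((NOT c) AND ((NOT r) -> (NOT c))) = T AND T = T

T


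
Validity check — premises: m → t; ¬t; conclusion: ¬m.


This matches the form of modus tollens: the conclusion follows in every model of the premises.

Valid.


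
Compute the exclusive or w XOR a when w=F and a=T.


Exclusive or is true when exactly one operand is true.
Substitute: w=F, a=T.
F XOR T evaluates to T.

T


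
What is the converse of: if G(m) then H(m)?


The converse of (P → Q) is (Q → P). It is not in general equivalent to the original.
Here P = 'G(m)' and Q = 'H(m)'.

If H(m), then G(m).


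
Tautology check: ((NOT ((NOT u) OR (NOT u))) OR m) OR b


Build the truth table over {b, m, u}:
b | m | u | φ
-------------
F | F | F | F
T | F | F | T
F | T | F | T
T | T | F | T
F | F | T | T
T | F | T | T
F | T | T | T
T | T | T | T
Counterexample at row 1: with b=F, m=F, u=F, the formula is F.

No, it is not a tautology.


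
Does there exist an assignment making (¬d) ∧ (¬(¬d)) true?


Check all 2 assignments over {d}:
d | φ
-----
F | F
T | F
No assignment makes the formula true.

Unsatisfiable.


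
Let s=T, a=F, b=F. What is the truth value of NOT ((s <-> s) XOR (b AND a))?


Substitute s=T, a=F, b=F:
s <-> s = T <-> T = T
b AND a = F AND F = F
(s <-> s) XOR (b AND a) = T XOR F = T
NOT ((s <-> s) XOR (b AND a)) = F

F


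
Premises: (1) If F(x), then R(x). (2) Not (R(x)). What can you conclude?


Modus tollens: from (P → Q) and ¬Q, infer ¬P.
Q = 'R(x)' is denied; since P → Q, P must also fail.

Not (F(x)).


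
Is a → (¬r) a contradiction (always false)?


Truth table over {a, r}:
a | r | φ
---------
F | F | T
T | F | T
F | T | T
T | T | F
Satisfying assignment at row 1: a=F, r=F gives T.

No, it is not a contradiction.


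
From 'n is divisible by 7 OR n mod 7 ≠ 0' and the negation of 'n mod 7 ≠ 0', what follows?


Disjunctive syllogism: from (P ∨ Q) and ¬P, infer Q.
One disjunct, 'n mod 7 ≠ 0', is ruled out; the other must hold.

n is divisible by 7


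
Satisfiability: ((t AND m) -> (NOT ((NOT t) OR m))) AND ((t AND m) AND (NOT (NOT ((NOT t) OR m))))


Check all 4 assignments over {m, t}:
m | t | φ
---------
F | F | F
T | F | F
F | T | F
T | T | F
No assignment makes the formula true.

Unsatisfiable.


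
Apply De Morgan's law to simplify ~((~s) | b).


De Morgan: the negation of a disjunction is the conjunction of the negations.
Distribute ~ across |, flipping it to &, and negate each literal.

s & (~b)


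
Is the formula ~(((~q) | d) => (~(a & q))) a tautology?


Build the truth table over {a, d, q}:
a | d | q | φ
-------------
False | False | False | False
True | False | False | False
False | True | False | False
True | True | False | False
False | False | True | False
True | False | True | False
False | True | True | False
True | True | True | True
Counterexample at row 1: with a=False, d=False, q=False, the formula is False.

No, it is not a tautology.


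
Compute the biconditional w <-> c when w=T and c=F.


Biconditional is true when both operands have the same truth value.
Substitute: w=T, c=F.
T <-> F evaluates to F.

F


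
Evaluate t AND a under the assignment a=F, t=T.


Substitute a=F, t=T:
t AND a = T AND F = F

F


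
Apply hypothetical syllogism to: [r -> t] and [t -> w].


Hypothetical syllogism: from (P → Q) and (Q → R), infer (P → R).
Chain the two implications through the shared middle term 't'.

r -> w


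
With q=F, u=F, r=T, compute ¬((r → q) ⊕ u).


Substitute q=F, u=F, r=T:
r → q = T → F = F
(r → q) ⊕ u = F ⊕ F = F
¬((r → q) ⊕ u) = T

T


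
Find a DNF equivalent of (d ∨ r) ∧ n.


Step 1: Distribute ∧ over ∨: (d ∨ r) ∧ n = (d ∧ n) ∨ (r ∧ n).

(d ∧ n) ∨ (r ∧ n)


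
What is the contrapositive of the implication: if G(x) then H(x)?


The contrapositive of (P → Q) is (¬Q → ¬P); it is logically equivalent to the original.
Here P = 'G(x)' and Q = 'H(x)'.

If not (H(x)), then not (G(x)).


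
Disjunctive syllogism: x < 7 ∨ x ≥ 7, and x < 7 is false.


Disjunctive syllogism: from (P ∨ Q) and ¬P, infer Q.
One disjunct, 'x < 7', is ruled out; the other must hold.

x ≥ 7


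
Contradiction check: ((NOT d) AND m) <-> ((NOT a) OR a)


Truth table over {a, d, m}:
a | d | m | φ
-------------
F | F | F | F
T | F | F | F
F | T | F | F
T | T | F | F
F | F | T | T
T | F | T | T
F | T | T | F
T | T | T | F
Satisfying assignment at row 5: a=F, d=F, m=T gives T.

No, it is not a contradiction.


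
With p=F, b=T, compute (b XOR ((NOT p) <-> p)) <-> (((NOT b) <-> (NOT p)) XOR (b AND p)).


Substitute p=F, b=T:
NOT p = T
(NOT p) <-> p = T <-> F = F
b XOR ((NOT p) <-> p) = T XOR F = T
NOT b = F
NOT p = T
(NOT b) <-> (NOT p) = F <-> T = F
b AND p = T AND F = F
((NOT b) <-> (NOT p)) XOR (b AND p) = F XOR F = F
(b XOR ((NOT p) <-> p)) <-> (((NOT b) <-> (NOT p)) XOR (b AND p)) = T <-> F = F

F


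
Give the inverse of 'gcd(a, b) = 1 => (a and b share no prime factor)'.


The inverse of (P → Q) is (¬P → ¬Q). It is equivalent to the converse, not to the original.
Here P = 'gcd(a, b) = 1' and Q = '(a and b share no prime factor)'.

If not (gcd(a, b) = 1), then not ((a and b share no prime factor)).


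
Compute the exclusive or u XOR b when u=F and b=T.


Exclusive or is true when exactly one operand is true.
Substitute: u=F, b=T.
F XOR T evaluates to T.

T


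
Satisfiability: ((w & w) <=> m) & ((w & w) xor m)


Check all 4 assignments over {m, w}:
m | w | φ
---------
False | False | False
True | False | False
False | True | False
True | True | False
No assignment makes the formula true.

Unsatisfiable.


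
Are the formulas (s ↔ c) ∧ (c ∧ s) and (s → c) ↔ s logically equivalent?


Compare truth tables:
c | s | φ | ψ
-------------
F | F | F | F
T | F | F | F
F | T | F | F
T | T | T | T
The columns φ and ψ agree on every row.

Yes, they are logically equivalent.


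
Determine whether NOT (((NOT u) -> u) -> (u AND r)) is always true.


Build the truth table over {r, u}:
r | u | φ
---------
F | F | F
T | F | F
F | T | T
T | T | F
Counterexample at row 1: with r=F, u=F, the formula is F.

No, it is not a tautology.


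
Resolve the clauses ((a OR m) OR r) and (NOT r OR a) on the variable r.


The clauses contain complementary literals r and NOTr.
Resolution eliminates this pair and disjoins the remaining literals (merging duplicates).

(a OR m)


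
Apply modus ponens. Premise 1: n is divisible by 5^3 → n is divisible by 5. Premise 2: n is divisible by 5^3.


Modus ponens: from (P → Q) and P, infer Q.
P = 'n is divisible by 5^3' is asserted, and P → Q holds, so Q follows.

n is divisible by 5.


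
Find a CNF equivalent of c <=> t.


Step 1: Rewrite c ↔ t as (c → t) ∧ (t → c).
Step 2: Rewrite each implication as a disjunction.

((~c) | t) & ((~t) | c)


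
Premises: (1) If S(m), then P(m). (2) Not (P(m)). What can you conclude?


Modus tollens: from (P → Q) and ¬Q, infer ¬P.
Q = 'P(m)' is denied; since P → Q, P must also fail.

Not (S(m)).


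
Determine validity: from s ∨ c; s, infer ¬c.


This is affirming a disjunct (fallacy). There exist truth assignments where the premises are all true but the conclusion is false.

Invalid.


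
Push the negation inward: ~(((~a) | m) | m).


De Morgan: the negation of a disjunction is the conjunction of the negations.
Distribute ~ across |, flipping it to &, and negate each literal.

(a & (~m)) & (~m)


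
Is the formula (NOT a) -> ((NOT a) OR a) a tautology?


Build the truth table over {a}:
a | φ
-----
F | T
T | T
Every row evaluates to true.

Yes, it is a tautology.


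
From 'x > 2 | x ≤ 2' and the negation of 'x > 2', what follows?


Disjunctive syllogism: from (P ∨ Q) and ¬P, infer Q.
One disjunct, 'x > 2', is ruled out; the other must hold.

x ≤ 2


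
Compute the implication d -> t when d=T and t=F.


Implication is false only when antecedent is true and consequent is false.
Substitute: d=T, t=F.
T -> F evaluates to F.

F


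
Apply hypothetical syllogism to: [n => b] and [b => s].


Hypothetical syllogism: from (P → Q) and (Q → R), infer (P → R).
Chain the two implications through the shared middle term 'b'.

n => s


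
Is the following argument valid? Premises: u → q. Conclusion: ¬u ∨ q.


This matches the form of material implication: the conclusion follows in every model of the premises.

Valid.


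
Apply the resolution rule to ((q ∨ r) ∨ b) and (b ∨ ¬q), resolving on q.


The clauses contain complementary literals q and ¬q.
Resolution eliminates this pair and disjoins the remaining literals (merging duplicates).

(r ∨ b)


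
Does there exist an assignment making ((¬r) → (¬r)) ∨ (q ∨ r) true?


Search for a satisfying assignment over {q, r}.
Try q=F, r=F: the formula evaluates to T.
A satisfying assignment exists.

Satisfiable.


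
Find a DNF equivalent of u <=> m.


Step 1: u ↔ m is true exactly when both agree: (u ∧ m) ∨ (¬u ∧ ¬m).

(u & m) | ((~u) & (~m))


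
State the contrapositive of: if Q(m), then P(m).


The contrapositive of (P → Q) is (¬Q → ¬P); it is logically equivalent to the original.
Here P = 'Q(m)' and Q = 'P(m)'.

If not (P(m)), then not (Q(m)).


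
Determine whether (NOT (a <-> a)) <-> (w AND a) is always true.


Build the truth table over {a, w}:
a | w | φ
---------
F | F | T
T | F | T
F | T | T
T | T | F
Counterexample at row 4: with a=T, w=T, the formula is F.

No, it is not a tautology.


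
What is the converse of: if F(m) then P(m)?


The converse of (P → Q) is (Q → P). It is not in general equivalent to the original.
Here P = 'F(m)' and Q = 'P(m)'.

If P(m), then F(m).


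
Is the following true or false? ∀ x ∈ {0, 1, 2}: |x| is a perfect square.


Evaluate the predicate on each element: 0:T, 1:T, 2:F.
Counterexample x = 2 fails the predicate.

F


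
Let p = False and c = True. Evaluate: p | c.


Disjunction is false only when both operands are false.
Substitute: p=False, c=True.
False | True evaluates to True.

True


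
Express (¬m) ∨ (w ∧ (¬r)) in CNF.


Step 1: Distribute ∨ over ∧: (¬m) ∨ (w ∧ (¬r)) = ((¬m) ∨ w) ∧ ((¬m) ∨ (¬r)).

((¬m) ∨ w) ∧ ((¬m) ∨ (¬r))


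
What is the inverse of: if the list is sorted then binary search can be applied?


The inverse of (P → Q) is (¬P → ¬Q). It is equivalent to the converse, not to the original.
Here P = 'the list is sorted' and Q = 'binary search can be applied'.

If not (the list is sorted), then not (binary search can be applied).


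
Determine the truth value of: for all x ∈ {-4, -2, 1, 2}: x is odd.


Evaluate the predicate on each element: -4:F, -2:F, 1:T, 2:F.
Counterexample x = -4 fails the predicate.

F


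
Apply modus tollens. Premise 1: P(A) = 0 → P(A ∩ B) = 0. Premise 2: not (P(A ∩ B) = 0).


Modus tollens: from (P → Q) and ¬Q, infer ¬P.
Q = 'P(A ∩ B) = 0' is denied; since P → Q, P must also fail.

Not (P(A) = 0).


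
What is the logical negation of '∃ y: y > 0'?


¬(∀ x: φ) = ∃ x: ¬φ, and ¬(∃ x: φ) = ∀ x: ¬φ.
Apply to the existential statement.

∀ y: ¬(y > 0)


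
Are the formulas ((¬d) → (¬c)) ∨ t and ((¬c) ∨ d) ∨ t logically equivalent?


Compare truth tables:
c | d | t | φ | ψ
-----------------
F | F | F | T | T
T | F | F | F | F
F | T | F | T | T
T | T | F | T | T
F | F | T | T | T
T | F | T | T | T
F | T | T | T | T
T | T | T | T | T
The columns φ and ψ agree on every row.

Yes, they are logically equivalent.


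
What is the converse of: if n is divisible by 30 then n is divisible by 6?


The converse of (P → Q) is (Q → P). It is not in general equivalent to the original.
Here P = 'n is divisible by 30' and Q = 'n is divisible by 6'.

If n is divisible by 6, then n is divisible by 30.


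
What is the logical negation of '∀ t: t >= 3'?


¬(∀ x: φ) = ∃ x: ¬φ, and ¬(∃ x: φ) = ∀ x: ¬φ.
Apply to the universal statement.

∃ t: ¬(t >= 3)


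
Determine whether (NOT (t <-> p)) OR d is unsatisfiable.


Truth table over {d, p, t}:
d | p | t | φ
-------------
F | F | F | F
T | F | F | T
F | T | F | T
T | T | F | T
F | F | T | T
T | F | T | T
F | T | T | F
T | T | T | T
Satisfying assignment at row 2: d=T, p=F, t=F gives T.

No, it is not a contradiction.


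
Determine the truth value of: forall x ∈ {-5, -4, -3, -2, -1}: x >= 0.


Evaluate the predicate on each element: -5:False, -4:False, -3:False, -2:False, -1:False.
Counterexample x = -5 fails the predicate.

False


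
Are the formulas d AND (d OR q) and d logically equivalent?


Compare truth tables:
d | q | φ | ψ
-------------
F | F | F | F
T | F | T | T
F | T | F | F
T | T | T | T
The columns φ and ψ agree on every row.

Yes, they are logically equivalent.


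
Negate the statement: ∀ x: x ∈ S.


¬(∀ x: φ) = ∃ x: ¬φ, and ¬(∃ x: φ) = ∀ x: ¬φ.
Apply to the universal statement.

∃ x: ¬(x ∈ S)


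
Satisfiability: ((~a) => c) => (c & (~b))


Search for a satisfying assignment over {a, b, c}.
Try a=False, b=False, c=False: the formula evaluates to True.
A satisfying assignment exists.

Satisfiable.


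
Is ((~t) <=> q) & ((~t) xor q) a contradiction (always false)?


Truth table over {q, t}:
q | t | φ
---------
False | False | False
True | False | False
False | True | False
True | True | False
Every row is false.

Yes, it is a contradiction.


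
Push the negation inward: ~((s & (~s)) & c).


De Morgan: the negation of a conjunction is the disjunction of the negations.
Distribute ~ across &, flipping it to |, and negate each literal.

((~s) | s) | (~c)


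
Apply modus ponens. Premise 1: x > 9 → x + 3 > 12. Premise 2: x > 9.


Modus ponens: from (P → Q) and P, infer Q.
P = 'x > 9' is asserted, and P → Q holds, so Q follows.

x + 3 > 12.


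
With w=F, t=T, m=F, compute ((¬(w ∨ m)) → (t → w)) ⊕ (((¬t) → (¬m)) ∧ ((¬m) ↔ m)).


Substitute w=F, t=T, m=F:
… (earlier sub-steps elided)
¬(w ∨ m) = T
t → w = T → F = F
(¬(w ∨ m)) → (t → w) = T → F = F
¬t = F
¬m = T
(¬t) → (¬m) = F → T = T
¬m = T
(¬m) ↔ m = T ↔ F = F
((¬t) → (¬m)) ∧ ((¬m) ↔ m) = T ∧ F = F
((¬(w ∨ m)) → (t → w)) ⊕ (((¬t) → (¬m)) ∧ ((¬m) ↔ m)) = F ⊕ F = F

F


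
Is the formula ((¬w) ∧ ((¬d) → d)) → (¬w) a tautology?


Build the truth table over {d, w}:
d | w | φ
---------
F | F | T
T | F | T
F | T | T
T | T | T
Every row evaluates to true.

Yes, it is a tautology.


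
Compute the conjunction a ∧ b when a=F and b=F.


Conjunction is true only when both operands are true.
Substitute: a=F, b=F.
F ∧ F evaluates to F.

F


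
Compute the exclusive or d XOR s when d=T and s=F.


Exclusive or is true when exactly one operand is true.
Substitute: d=T, s=F.
T XOR F evaluates to T.

T


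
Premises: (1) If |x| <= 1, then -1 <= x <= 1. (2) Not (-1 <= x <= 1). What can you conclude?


Modus tollens: from (P → Q) and ¬Q, infer ¬P.
Q = '-1 <= x <= 1' is denied; since P → Q, P must also fail.

Not (|x| <= 1).


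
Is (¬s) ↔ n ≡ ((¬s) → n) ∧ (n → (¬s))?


Compare truth tables:
n | s | φ | ψ
-------------
F | F | F | F
T | F | T | T
F | T | T | T
T | T | F | F
The columns φ and ψ agree on every row.

Yes, they are logically equivalent.


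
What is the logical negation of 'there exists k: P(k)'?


¬(for all x: φ) = there exists x: ¬φ, and ¬(there exists x: φ) = for all x: ¬φ.
Apply to the existential statement.

for all k: NOT(P(k))


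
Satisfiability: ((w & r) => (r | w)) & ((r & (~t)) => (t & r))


Search for a satisfying assignment over {r, t, w}.
Try r=False, t=False, w=False: the formula evaluates to True.
A satisfying assignment exists.

Satisfiable.


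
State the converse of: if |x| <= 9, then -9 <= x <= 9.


The converse of (P → Q) is (Q → P). It is not in general equivalent to the original.
Here P = '|x| <= 9' and Q = '-9 <= x <= 9'.

If -9 <= x <= 9, then |x| <= 9.


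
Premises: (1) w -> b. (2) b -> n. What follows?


Hypothetical syllogism: from (P → Q) and (Q → R), infer (P → R).
Chain the two implications through the shared middle term 'b'.

w -> n


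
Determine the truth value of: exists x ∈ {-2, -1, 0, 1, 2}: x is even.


Evaluate the predicate on each element: -2:True, -1:False, 0:True, 1:False, 2:True.
Witness x = -2 satisfies the predicate.

True


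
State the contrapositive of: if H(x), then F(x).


The contrapositive of (P → Q) is (¬Q → ¬P); it is logically equivalent to the original.
Here P = 'H(x)' and Q = 'F(x)'.

If not (F(x)), then not (H(x)).


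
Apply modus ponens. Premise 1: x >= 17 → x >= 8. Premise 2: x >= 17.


Modus ponens: from (P → Q) and P, infer Q.
P = 'x >= 17' is asserted, and P → Q holds, so Q follows.

x >= 8.


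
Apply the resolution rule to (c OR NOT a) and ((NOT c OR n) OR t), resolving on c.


The clauses contain complementary literals c and NOTc.
Resolution eliminates this pair and disjoins the remaining literals (merging duplicates).

((NOT a OR n) OR t)


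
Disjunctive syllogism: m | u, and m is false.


Disjunctive syllogism: from (P ∨ Q) and ¬P, infer Q.
One disjunct, 'm', is ruled out; the other must hold.

u


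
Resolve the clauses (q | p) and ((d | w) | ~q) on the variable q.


The clauses contain complementary literals q and ~q.
Resolution eliminates this pair and disjoins the remaining literals (merging duplicates).

((p | w) | d)


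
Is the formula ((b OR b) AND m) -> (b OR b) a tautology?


Build the truth table over {b, m}:
b | m | φ
---------
F | F | T
T | F | T
F | T | T
T | T | T
Every row evaluates to true.

Yes, it is a tautology.


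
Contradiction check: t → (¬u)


Truth table over {t, u}:
t | u | φ
---------
F | F | T
T | F | T
F | T | T
T | T | F
Satisfying assignment at row 1: t=F, u=F gives T.

No, it is not a contradiction.


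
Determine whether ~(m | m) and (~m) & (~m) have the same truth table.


Compare truth tables:
m | φ | ψ
---------
False | True | True
True | False | False
The columns φ and ψ agree on every row.

Yes, they are logically equivalent.


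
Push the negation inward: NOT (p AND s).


De Morgan: the negation of a conjunction is the disjunction of the negations.
Distribute NOT across AND, flipping it to OR, and negate each literal.

(NOT p) OR (NOT s)


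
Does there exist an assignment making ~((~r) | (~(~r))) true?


Check all 2 assignments over {r}:
r | φ
-----
False | False
True | False
No assignment makes the formula true.

Unsatisfiable.


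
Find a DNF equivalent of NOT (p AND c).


Step 1: Apply De Morgan: ¬(p ∧ c) = ¬p ∨ ¬c.

(NOT p) OR (NOT c)


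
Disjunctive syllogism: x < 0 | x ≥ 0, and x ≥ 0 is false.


Disjunctive syllogism: from (P ∨ Q) and ¬P, infer Q.
One disjunct, 'x ≥ 0', is ruled out; the other must hold.

x < 0


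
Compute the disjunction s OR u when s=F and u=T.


Disjunction is false only when both operands are false.
Substitute: s=F, u=T.
F OR T evaluates to T.

T


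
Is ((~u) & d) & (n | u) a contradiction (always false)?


Truth table over {d, n, u}:
d | n | u | φ
-------------
False | False | False | False
True | False | False | False
False | True | False | False
True | True | False | True
False | False | True | False
True | False | True | False
False | True | True | False
True | True | True | False
Satisfying assignment at row 4: d=True, n=True, u=False gives True.

No, it is not a contradiction.


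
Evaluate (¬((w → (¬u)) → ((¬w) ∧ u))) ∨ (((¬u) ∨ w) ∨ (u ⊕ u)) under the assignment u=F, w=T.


Substitute u=F, w=T:
… (earlier sub-steps elided)
w → (¬u) = T → T = T
¬w = F
(¬w) ∧ u = F ∧ F = F
(w → (¬u)) → ((¬w) ∧ u) = T → F = F
¬((w → (¬u)) → ((¬w) ∧ u)) = T
¬u = T
(¬u) ∨ w = T ∨ T = T
u ⊕ u = F ⊕ F = F
((¬u) ∨ w) ∨ (u ⊕ u) = T ∨ F = T
(¬((w → (¬u)) → ((¬w) ∧ u))) ∨ (((¬u) ∨ w) ∨ (u ⊕ u)) = T ∨ T = T

T


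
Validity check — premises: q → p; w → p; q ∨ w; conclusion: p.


This matches the form of proof by cases: the conclusion follows in every model of the premises.

Valid.


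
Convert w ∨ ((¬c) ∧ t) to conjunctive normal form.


Step 1: Distribute ∨ over ∧: w ∨ ((¬c) ∧ t) = (w ∨ (¬c)) ∧ (w ∨ t).

(w ∨ (¬c)) ∧ (w ∨ t)
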